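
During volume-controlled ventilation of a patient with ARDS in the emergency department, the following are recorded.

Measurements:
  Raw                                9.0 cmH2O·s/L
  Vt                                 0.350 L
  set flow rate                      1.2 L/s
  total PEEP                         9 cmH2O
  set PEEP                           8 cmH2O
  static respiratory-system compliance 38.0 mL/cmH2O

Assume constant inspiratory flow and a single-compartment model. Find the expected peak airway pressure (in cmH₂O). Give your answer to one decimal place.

29.0

Total PEEP = 9 cmH2O (set 8 + intrinsic 1); this is the baseline alveolar pressure.
Equation of motion (constant flow): PIP = Vt/C + R·V̇ + PEEP.
PIP = 350/38.0 + 9.0×1.2 + 9 = 9.211 + 10.8 + 9 = 29.011 cmH2O.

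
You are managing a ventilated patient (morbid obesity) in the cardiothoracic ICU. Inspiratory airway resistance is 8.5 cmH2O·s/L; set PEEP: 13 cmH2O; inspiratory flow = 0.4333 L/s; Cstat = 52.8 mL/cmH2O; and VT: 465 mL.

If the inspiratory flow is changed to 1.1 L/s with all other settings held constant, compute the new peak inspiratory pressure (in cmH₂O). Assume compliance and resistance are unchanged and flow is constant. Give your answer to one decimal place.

PIP = Vt/C + R·V̇ + PEEP (constant-flow equation of motion).
Only the resistive term changes: ΔPIP = R × ΔV̇ = 8.5 × (1.1 − 0.4333) = 8.5 × 0.6667 = 5.667 cmH2O.
Original PIP = 465/52.8 + 8.5×0.4333 + 13 = 25.49 cmH2O; new PIP = 25.49 + (5.667) = 31.157 cmH2O.

31.2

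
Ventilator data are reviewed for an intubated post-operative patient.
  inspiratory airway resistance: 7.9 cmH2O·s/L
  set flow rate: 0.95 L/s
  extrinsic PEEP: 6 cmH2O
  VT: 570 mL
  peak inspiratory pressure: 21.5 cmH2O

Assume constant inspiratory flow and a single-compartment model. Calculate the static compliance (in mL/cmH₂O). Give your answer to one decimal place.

71.3

Equation of motion (constant flow): PIP = Vt/C + R·V̇ + PEEP.
Vt/C = PIP − R·V̇ − PEEP = 21.5 − 7.9×0.95 − 6 = 21.5 − 7.505 − 6 = 7.995 cmH2O.
C = Vt / 7.995 = 570 / 7.995 = 71.295 mL/cmH2O.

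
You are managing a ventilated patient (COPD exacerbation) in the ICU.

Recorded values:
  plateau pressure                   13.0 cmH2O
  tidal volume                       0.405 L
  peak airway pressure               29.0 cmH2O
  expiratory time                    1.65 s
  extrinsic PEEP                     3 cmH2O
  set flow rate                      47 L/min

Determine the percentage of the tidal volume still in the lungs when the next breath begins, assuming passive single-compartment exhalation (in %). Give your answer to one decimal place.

Flow: 47 L/min ÷ 60 = 0.7833 L/s.
R = (PIP − Pplat)/V̇ = (29.0 − 13.0) / 0.7833 = 16.0/0.7833 = 20.426 cmH2O·s/L.
C = Vt/(Pplat − PEEP) = 405.0 / (13.0 − 3) = 405.0/10.0 = 40.5 mL/cmH2O.
τ = R × C = 20.426 × 0.0405 L/cmH2O = 0.8273 s.
Fraction remaining at end-expiration = e^(−Te/τ) = e^(−1.65/0.8273) = 0.1361 → 13.61%.

13.6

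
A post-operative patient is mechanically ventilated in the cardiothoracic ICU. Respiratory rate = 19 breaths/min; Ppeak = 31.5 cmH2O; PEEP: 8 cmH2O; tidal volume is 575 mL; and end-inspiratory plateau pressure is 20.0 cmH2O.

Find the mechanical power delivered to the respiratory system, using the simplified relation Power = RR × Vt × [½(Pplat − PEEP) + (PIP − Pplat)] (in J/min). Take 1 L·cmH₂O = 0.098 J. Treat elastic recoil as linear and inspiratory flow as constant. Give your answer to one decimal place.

18.7

Per-breath work = Vt × [½(Pplat−PEEP) + (PIP−Pplat)] = 0.575 × [0.5×12.0 + 11.5] = 0.575 × 17.5 = 10.063 L·cmH2O.
Power = 19 × 10.063 = 191.2 L·cmH2O/min.
× 0.098 J/(L·cmH2O) → 18.738 J/min.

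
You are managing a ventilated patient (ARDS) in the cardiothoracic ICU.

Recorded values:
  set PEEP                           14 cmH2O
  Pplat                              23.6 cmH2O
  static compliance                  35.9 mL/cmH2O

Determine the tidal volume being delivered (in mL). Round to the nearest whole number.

Vt = Cstat × (Pplat − PEEP) = 35.9 × (23.6 − 14) = 35.9 × 9.6 = 344.64 mL.

345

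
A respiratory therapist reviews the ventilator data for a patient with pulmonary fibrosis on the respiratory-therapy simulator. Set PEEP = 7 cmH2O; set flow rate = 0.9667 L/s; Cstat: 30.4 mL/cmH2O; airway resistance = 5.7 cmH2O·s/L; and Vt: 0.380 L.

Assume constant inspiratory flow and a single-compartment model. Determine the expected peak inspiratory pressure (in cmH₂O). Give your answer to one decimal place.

25.0

Equation of motion (constant flow): PIP = Vt/C + R·V̇ + PEEP.
PIP = 380/30.4 + 5.7×0.9667 + 7 = 12.5 + 5.51 + 7 = 25.01 cmH2O.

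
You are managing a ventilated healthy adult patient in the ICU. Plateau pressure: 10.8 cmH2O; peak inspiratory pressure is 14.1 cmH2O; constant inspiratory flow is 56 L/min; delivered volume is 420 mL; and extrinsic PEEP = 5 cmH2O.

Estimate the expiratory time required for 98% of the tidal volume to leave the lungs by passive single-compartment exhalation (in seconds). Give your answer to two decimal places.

1.00

Flow: 56 L/min ÷ 60 = 0.9333 L/s.
R = (PIP − Pplat)/V̇ = (14.1 − 10.8) / 0.9333 = 3.3/0.9333 = 3.536 cmH2O·s/L.
C = Vt/(Pplat − PEEP) = 420.0 / (10.8 − 5) = 420.0/5.8 = 72.414 mL/cmH2O.
τ = R × C = 3.536 × 0.07241 L/cmH2O = 0.256 s.
t = −τ·ln(1 − 0.98) = −0.256·ln(0.02) = 1.001 s.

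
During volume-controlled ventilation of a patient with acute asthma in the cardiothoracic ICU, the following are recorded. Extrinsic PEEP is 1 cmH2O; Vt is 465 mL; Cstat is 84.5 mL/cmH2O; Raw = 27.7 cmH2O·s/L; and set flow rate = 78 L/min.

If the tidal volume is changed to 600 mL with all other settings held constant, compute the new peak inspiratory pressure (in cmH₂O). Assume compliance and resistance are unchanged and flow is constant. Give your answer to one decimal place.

Flow: 78 L/min ÷ 60 = 1.3 L/s.
PIP = Vt/C + R·V̇ + PEEP (constant-flow equation of motion).
Only the elastic term changes: ΔPIP = ΔVt / C = (600 − 465) / 84.5 = 1.598 cmH2O.
Original PIP = 465/84.5 + 27.7×1.3 + 1 = 42.513 cmH2O; new PIP = 42.513 + (1.598) = 44.111 cmH2O.

44.1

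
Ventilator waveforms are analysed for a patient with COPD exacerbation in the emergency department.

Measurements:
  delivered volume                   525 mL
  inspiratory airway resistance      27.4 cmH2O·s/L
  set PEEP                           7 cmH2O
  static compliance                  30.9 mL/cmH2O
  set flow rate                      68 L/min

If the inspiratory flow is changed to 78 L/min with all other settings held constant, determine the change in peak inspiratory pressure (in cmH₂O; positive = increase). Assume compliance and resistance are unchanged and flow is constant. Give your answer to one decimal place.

Flow: 68 L/min ÷ 60 = 1.1333 L/s.
New flow: 78 L/min ÷ 60 = 1.3 L/s.
PIP = Vt/C + R·V̇ + PEEP (constant-flow equation of motion).
Only the resistive term changes: ΔPIP = R × ΔV̇ = 27.4 × (1.3 − 1.1333) = 27.4 × 0.1667 = 4.568 cmH2O.

4.6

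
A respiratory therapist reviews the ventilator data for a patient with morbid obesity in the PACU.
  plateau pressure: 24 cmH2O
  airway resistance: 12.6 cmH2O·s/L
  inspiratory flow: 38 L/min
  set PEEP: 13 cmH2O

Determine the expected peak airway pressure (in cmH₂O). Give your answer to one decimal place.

Flow: 38 L/min ÷ 60 = 0.6333 L/s.
PIP = Pplat + Raw × flow = 24 + 12.6 × 0.6333 = 24 + 7.98 = 31.98 cmH2O.

32.0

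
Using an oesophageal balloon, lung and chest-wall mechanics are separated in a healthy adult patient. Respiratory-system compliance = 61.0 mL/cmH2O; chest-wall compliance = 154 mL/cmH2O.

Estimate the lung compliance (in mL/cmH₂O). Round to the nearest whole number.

101

1/CL = 1/Crs − 1/Ccw.
1/CL = 1/61.0 − 1/154 = 0.0099.
CL = 101.01 mL/cmH2O.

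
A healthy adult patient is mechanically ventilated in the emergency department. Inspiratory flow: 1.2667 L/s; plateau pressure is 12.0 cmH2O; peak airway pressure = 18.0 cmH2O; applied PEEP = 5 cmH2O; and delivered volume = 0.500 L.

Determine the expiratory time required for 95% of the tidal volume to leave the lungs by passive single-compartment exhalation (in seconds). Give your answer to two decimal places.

1.01

R = (PIP − Pplat)/V̇ = (18.0 − 12.0) / 1.2667 = 6.0/1.2667 = 4.737 cmH2O·s/L.
C = Vt/(Pplat − PEEP) = 500.0 / (12.0 − 5) = 500.0/7.0 = 71.429 mL/cmH2O.
τ = R × C = 4.737 × 0.07143 L/cmH2O = 0.3384 s.
t = −τ·ln(1 − 0.95) = −0.3384·ln(0.05) = 1.014 s.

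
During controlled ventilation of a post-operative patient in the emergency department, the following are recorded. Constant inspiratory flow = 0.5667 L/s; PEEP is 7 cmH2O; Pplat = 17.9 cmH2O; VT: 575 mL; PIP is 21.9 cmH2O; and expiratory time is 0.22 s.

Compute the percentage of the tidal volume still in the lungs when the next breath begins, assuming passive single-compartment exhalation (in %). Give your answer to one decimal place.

55.4

R = (PIP − Pplat)/V̇ = (21.9 − 17.9) / 0.5667 = 4.0/0.5667 = 7.058 cmH2O·s/L.
C = Vt/(Pplat − PEEP) = 575.0 / (17.9 − 7) = 575.0/10.9 = 52.752 mL/cmH2O.
τ = R × C = 7.058 × 0.05275 L/cmH2O = 0.3723 s.
Fraction remaining at end-expiration = e^(−Te/τ) = e^(−0.22/0.3723) = 0.5538 → 55.38%.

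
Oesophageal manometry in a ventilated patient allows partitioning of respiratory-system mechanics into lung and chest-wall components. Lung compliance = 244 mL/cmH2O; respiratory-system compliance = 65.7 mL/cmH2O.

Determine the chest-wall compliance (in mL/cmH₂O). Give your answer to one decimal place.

89.9

1/Ccw = 1/Crs − 1/CL.
1/Ccw = 1/65.7 − 1/244 = 0.01112.
Ccw = 89.928 mL/cmH2O.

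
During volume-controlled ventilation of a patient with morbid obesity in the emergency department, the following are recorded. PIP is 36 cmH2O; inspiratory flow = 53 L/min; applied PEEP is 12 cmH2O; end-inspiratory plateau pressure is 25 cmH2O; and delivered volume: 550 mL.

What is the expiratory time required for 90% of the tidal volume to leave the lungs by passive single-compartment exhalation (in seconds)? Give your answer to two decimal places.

1.21

Flow: 53 L/min ÷ 60 = 0.8833 L/s.
R = (PIP − Pplat)/V̇ = (36 − 25) / 0.8833 = 11.0/0.8833 = 12.453 cmH2O·s/L.
C = Vt/(Pplat − PEEP) = 550.0 / (25 − 12) = 550.0/13.0 = 42.308 mL/cmH2O.
τ = R × C = 12.453 × 0.04231 L/cmH2O = 0.5269 s.
t = −τ·ln(1 − 0.90) = −0.5269·ln(0.1) = 1.213 s.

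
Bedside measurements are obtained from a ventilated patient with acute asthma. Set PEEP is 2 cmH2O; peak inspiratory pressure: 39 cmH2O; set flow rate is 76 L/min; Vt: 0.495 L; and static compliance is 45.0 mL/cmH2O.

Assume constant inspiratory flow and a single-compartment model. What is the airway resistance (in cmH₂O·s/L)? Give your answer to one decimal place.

Flow: 76 L/min ÷ 60 = 1.2667 L/s.
Equation of motion (constant flow): PIP = Vt/C + R·V̇ + PEEP.
R·V̇ = PIP − Vt/C − PEEP = 39 − 495/45.0 − 2 = 39 − 11.0 − 2 = 26.0 cmH2O.
R = 26.0 / 1.2667 = 20.526 cmH2O·s/L.

20.5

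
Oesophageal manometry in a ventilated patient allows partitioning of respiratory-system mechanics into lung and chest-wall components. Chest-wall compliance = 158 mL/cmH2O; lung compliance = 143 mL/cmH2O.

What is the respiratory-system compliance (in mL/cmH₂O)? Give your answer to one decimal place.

Lung and chest wall are elastances in series: 1/Crs = 1/CL + 1/Ccw.
1/Crs = 1/143 + 1/158 = 0.01332.
Crs = 75.075 mL/cmH2O.

75.1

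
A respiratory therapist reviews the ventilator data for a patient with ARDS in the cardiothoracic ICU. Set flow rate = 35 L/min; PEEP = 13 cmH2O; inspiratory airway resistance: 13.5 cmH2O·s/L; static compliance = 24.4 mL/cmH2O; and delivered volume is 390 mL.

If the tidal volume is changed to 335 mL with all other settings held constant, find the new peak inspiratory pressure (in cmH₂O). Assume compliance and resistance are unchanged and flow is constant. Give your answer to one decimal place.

Flow: 35 L/min ÷ 60 = 0.5833 L/s.
PIP = Vt/C + R·V̇ + PEEP (constant-flow equation of motion).
Only the elastic term changes: ΔPIP = ΔVt / C = (335 − 390) / 24.4 = -2.254 cmH2O.
Original PIP = 390/24.4 + 13.5×0.5833 + 13 = 36.858 cmH2O; new PIP = 36.858 + (-2.254) = 34.604 cmH2O.

34.6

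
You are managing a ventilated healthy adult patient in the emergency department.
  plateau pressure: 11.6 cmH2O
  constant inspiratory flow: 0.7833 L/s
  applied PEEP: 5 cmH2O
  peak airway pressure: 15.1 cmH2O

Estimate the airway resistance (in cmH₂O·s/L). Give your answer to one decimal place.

4.5

Raw = (PIP − Pplat) / flow = (15.1 − 11.6) / 0.7833 = 3.5 / 0.7833 = 4.468 cmH2O·s/L.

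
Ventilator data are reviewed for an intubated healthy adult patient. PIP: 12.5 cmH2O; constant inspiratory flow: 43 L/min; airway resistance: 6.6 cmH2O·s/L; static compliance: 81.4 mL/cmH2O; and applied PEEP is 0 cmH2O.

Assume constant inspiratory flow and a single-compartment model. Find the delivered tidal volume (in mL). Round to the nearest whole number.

632

Flow: 43 L/min ÷ 60 = 0.7167 L/s.
Equation of motion (constant flow): PIP = Vt/C + R·V̇ + PEEP.
Vt/C = PIP − R·V̇ − PEEP = 12.5 − 4.73 − 0 = 7.77 cmH2O.
Vt = C × 7.77 = 81.4 × 7.77 = 632.48 mL.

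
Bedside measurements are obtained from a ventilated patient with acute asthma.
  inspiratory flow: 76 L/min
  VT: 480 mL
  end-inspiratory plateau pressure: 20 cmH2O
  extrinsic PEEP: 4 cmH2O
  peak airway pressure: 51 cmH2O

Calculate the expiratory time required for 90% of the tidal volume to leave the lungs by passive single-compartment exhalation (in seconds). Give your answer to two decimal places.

Flow: 76 L/min ÷ 60 = 1.2667 L/s.
R = (PIP − Pplat)/V̇ = (51 − 20) / 1.2667 = 31.0/1.2667 = 24.473 cmH2O·s/L.
C = Vt/(Pplat − PEEP) = 480.0 / (20 − 4) = 480.0/16.0 = 30.0 mL/cmH2O.
τ = R × C = 24.473 × 0.03 L/cmH2O = 0.7342 s.
t = −τ·ln(1 − 0.90) = −0.7342·ln(0.1) = 1.691 s.

1.69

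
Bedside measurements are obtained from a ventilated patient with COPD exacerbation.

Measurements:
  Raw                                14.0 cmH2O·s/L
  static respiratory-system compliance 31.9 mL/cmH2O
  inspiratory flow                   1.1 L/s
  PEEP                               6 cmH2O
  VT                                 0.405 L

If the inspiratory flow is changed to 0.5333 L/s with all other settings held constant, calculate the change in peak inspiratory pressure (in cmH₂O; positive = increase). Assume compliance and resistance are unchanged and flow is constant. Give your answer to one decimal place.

PIP = Vt/C + R·V̇ + PEEP (constant-flow equation of motion).
Only the resistive term changes: ΔPIP = R × ΔV̇ = 14.0 × (0.5333 − 1.1) = 14.0 × -0.5667 = -7.934 cmH2O.

-7.9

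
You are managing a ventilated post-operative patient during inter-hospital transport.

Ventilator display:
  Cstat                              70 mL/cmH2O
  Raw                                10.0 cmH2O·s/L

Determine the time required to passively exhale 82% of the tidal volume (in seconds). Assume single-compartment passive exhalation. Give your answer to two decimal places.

1.20

τ = R × C = 10.0 × 70 mL/cmH2O = 10.0 × 0.070 L/cmH2O = 0.7 s.
Exhaled fraction f = 1 − e^(−t/τ) → t = −τ·ln(1 − f) = −0.7·ln(0.18) = 1.2 s.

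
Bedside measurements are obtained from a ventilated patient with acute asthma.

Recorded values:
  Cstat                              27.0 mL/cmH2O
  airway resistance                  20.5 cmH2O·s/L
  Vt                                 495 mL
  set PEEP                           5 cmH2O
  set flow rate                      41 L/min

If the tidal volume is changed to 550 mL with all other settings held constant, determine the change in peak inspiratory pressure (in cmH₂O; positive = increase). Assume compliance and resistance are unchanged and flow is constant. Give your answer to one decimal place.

2.0

PIP = Vt/C + R·V̇ + PEEP (constant-flow equation of motion).
Only the elastic term changes: ΔPIP = ΔVt / C = (550 − 495) / 27.0 = 2.037 cmH2O.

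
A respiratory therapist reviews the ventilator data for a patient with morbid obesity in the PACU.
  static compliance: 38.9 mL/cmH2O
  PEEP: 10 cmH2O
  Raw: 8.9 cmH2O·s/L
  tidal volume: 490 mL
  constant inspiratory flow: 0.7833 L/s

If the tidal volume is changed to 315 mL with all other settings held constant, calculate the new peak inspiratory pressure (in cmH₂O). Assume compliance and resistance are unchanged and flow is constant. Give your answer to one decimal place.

PIP = Vt/C + R·V̇ + PEEP (constant-flow equation of motion).
Only the elastic term changes: ΔPIP = ΔVt / C = (315 − 490) / 38.9 = -4.499 cmH2O.
Original PIP = 490/38.9 + 8.9×0.7833 + 10 = 29.568 cmH2O; new PIP = 29.568 + (-4.499) = 25.069 cmH2O.

25.1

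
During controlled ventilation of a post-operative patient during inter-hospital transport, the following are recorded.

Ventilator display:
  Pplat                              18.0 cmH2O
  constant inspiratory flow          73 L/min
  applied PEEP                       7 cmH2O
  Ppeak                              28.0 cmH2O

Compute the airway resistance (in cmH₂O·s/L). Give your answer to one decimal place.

8.2

Flow: 73 L/min ÷ 60 = 1.2167 L/s.
Raw = (PIP − Pplat) / flow = (28.0 − 18.0) / 1.2167 = 10.0 / 1.2167 = 8.219 cmH2O·s/L.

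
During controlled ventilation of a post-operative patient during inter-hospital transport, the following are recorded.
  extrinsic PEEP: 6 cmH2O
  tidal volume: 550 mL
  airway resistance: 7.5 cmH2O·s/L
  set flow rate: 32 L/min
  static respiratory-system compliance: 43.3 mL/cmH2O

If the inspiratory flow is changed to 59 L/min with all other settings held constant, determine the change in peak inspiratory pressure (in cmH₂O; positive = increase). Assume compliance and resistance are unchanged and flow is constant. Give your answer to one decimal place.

Flow: 32 L/min ÷ 60 = 0.5333 L/s.
New flow: 59 L/min ÷ 60 = 0.9833 L/s.
PIP = Vt/C + R·V̇ + PEEP (constant-flow equation of motion).
Only the resistive term changes: ΔPIP = R × ΔV̇ = 7.5 × (0.9833 − 0.5333) = 7.5 × 0.45 = 3.375 cmH2O.

3.4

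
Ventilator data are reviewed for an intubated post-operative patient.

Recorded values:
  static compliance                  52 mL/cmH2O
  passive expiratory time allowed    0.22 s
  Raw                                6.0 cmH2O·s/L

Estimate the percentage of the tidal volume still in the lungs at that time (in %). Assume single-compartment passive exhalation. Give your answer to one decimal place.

τ = R × C = 6.0 × 52 mL/cmH2O = 6.0 × 0.052 L/cmH2O = 0.312 s.
Passive exhalation: V(t)/V₀ = e^(−t/τ) = e^(−0.22/0.312) = 0.494.
Fraction remaining = 0.494 → 49.4%.

49.4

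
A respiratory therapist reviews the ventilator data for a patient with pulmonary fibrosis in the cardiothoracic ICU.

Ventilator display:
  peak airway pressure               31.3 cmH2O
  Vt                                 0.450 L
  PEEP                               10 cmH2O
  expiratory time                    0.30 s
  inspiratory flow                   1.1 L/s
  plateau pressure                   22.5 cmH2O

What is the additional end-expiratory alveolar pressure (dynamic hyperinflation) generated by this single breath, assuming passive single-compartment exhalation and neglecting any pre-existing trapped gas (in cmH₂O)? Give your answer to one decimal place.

R = (PIP − Pplat)/V̇ = (31.3 − 22.5) / 1.1 = 8.8/1.1 = 8.0 cmH2O·s/L.
C = Vt/(Pplat − PEEP) = 450.0 / (22.5 − 10) = 450.0/12.5 = 36.0 mL/cmH2O.
τ = R × C = 8.0 × 0.036 L/cmH2O = 0.288 s.
Fraction remaining = e^(−Te/τ) = e^(−0.30/0.288) = 0.3529; trapped volume = 450.0 × 0.3529 = 158.81 mL.
Additional alveolar pressure from trapping ≈ V_trapped / C = 158.81 / 36.0 = 4.411 cmH2O.

4.4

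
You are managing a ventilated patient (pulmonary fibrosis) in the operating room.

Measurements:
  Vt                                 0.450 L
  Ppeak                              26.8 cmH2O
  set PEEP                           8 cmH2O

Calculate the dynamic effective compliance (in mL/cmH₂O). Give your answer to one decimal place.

Dynamic compliance = Vt / (PIP − PEEP) = 450 / (26.8 − 8) = 450 / 18.8 = 23.936 mL/cmH2O.

23.9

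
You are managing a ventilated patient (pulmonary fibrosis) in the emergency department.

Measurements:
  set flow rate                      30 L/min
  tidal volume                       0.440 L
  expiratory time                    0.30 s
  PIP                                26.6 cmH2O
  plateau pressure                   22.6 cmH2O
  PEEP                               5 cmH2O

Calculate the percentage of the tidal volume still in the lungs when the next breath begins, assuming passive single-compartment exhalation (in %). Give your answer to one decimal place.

Flow: 30 L/min ÷ 60 = 0.5 L/s.
R = (PIP − Pplat)/V̇ = (26.6 − 22.6) / 0.5 = 4.0/0.5 = 8.0 cmH2O·s/L.
C = Vt/(Pplat − PEEP) = 440.0 / (22.6 − 5) = 440.0/17.6 = 25.0 mL/cmH2O.
τ = R × C = 8.0 × 0.025 L/cmH2O = 0.2 s.
Fraction remaining at end-expiration = e^(−Te/τ) = e^(−0.30/0.2) = 0.2231 → 22.31%.

22.3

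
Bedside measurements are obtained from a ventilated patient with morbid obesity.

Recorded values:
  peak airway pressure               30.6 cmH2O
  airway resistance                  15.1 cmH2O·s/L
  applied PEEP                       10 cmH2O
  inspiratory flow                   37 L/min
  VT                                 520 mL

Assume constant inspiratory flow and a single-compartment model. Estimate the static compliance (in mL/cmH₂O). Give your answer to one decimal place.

46.1

Flow: 37 L/min ÷ 60 = 0.6167 L/s.
Equation of motion (constant flow): PIP = Vt/C + R·V̇ + PEEP.
Vt/C = PIP − R·V̇ − PEEP = 30.6 − 15.1×0.6167 − 10 = 30.6 − 9.312 − 10 = 11.288 cmH2O.
C = Vt / 11.288 = 520 / 11.288 = 46.067 mL/cmH2O.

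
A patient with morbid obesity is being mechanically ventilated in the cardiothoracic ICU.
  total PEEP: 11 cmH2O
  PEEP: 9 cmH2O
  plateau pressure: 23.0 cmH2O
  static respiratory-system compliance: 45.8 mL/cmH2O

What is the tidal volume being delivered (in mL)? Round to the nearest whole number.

End-expiratory occlusion gives total PEEP = 11 cmH2O (intrinsic PEEP = 11 − 9 = 2). Use total PEEP for the elastic gradient.
Vt = Cstat × (Pplat − PEEPtotal) = 45.8 × (23.0 − 11) = 45.8 × 12.0 = 549.6 mL.

550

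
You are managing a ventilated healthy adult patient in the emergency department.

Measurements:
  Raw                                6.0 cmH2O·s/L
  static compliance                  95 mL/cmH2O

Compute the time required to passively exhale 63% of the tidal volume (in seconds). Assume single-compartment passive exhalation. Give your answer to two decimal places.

0.57

τ = R × C = 6.0 × 95 mL/cmH2O = 6.0 × 0.095 L/cmH2O = 0.57 s.
Exhaled fraction f = 1 − e^(−t/τ) → t = −τ·ln(1 − f) = −0.57·ln(0.37) = 0.5667 s.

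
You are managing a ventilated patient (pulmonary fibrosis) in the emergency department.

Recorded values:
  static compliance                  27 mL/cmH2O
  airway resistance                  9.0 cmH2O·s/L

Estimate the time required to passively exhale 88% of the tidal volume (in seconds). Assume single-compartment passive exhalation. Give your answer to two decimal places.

0.52

τ = R × C = 9.0 × 27 mL/cmH2O = 9.0 × 0.027 L/cmH2O = 0.243 s.
Exhaled fraction f = 1 − e^(−t/τ) → t = −τ·ln(1 − f) = −0.243·ln(0.12) = 0.5152 s.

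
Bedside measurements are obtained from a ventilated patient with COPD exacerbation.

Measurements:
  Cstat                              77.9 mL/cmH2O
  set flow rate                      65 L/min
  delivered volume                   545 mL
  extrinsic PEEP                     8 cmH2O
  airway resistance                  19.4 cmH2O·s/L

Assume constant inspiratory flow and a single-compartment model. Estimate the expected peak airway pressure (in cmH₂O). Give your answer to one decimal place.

36.0

Flow: 65 L/min ÷ 60 = 1.0833 L/s.
Equation of motion (constant flow): PIP = Vt/C + R·V̇ + PEEP.
PIP = 545/77.9 + 19.4×1.0833 + 8 = 6.996 + 21.016 + 8 = 36.012 cmH2O.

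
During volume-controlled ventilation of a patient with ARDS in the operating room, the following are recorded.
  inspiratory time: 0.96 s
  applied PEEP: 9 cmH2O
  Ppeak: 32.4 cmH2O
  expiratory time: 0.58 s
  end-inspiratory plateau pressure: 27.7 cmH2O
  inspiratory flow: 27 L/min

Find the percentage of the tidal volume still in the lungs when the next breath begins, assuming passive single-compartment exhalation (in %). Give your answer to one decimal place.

9.0

Flow: 27 L/min ÷ 60 = 0.45 L/s.
Vt = flow × Ti = 0.45 L/s × 0.96 s × 1000 mL/L = 432.0 mL.
R = (PIP − Pplat)/V̇ = (32.4 − 27.7) / 0.45 = 4.7/0.45 = 10.444 cmH2O·s/L.
C = Vt/(Pplat − PEEP) = 432.0 / (27.7 − 9) = 432.0/18.7 = 23.102 mL/cmH2O.
τ = R × C = 10.444 × 0.0231 L/cmH2O = 0.2413 s.
Fraction remaining at end-expiration = e^(−Te/τ) = e^(−0.58/0.2413) = 0.09039 → 9.039%.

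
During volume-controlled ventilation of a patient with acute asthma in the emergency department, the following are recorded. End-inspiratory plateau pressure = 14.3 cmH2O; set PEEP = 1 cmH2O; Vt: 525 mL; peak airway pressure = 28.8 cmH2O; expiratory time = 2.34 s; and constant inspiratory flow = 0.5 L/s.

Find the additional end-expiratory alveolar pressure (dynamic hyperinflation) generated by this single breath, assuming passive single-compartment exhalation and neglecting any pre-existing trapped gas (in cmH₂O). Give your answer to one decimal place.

R = (PIP − Pplat)/V̇ = (28.8 − 14.3) / 0.5 = 14.5/0.5 = 29.0 cmH2O·s/L.
C = Vt/(Pplat − PEEP) = 525.0 / (14.3 − 1) = 525.0/13.3 = 39.474 mL/cmH2O.
τ = R × C = 29.0 × 0.03947 L/cmH2O = 1.145 s.
Fraction remaining = e^(−Te/τ) = e^(−2.34/1.145) = 0.1296; trapped volume = 525.0 × 0.1296 = 68.04 mL.
Additional alveolar pressure from trapping ≈ V_trapped / C = 68.04 / 39.474 = 1.724 cmH2O.

1.7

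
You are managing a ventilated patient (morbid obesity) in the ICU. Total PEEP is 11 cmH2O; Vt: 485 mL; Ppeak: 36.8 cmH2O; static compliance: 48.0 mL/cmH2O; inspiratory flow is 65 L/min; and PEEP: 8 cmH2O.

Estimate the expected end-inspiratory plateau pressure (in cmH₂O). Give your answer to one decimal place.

21.1

End-expiratory occlusion gives total PEEP = 11 cmH2O (intrinsic PEEP = 11 − 8 = 3). Use total PEEP for the elastic gradient.
Pplat = PEEPtotal + Vt / Cstat = 11 + 485 / 48.0 = 11 + 10.104 = 21.104 cmH2O.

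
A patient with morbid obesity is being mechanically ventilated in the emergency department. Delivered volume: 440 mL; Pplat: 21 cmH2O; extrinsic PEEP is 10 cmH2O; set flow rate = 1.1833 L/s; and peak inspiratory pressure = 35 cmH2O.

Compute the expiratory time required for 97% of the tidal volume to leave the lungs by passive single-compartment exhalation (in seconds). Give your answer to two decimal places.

1.66

R = (PIP − Pplat)/V̇ = (35 − 21) / 1.1833 = 14.0/1.1833 = 11.831 cmH2O·s/L.
C = Vt/(Pplat − PEEP) = 440.0 / (21 − 10) = 440.0/11.0 = 40.0 mL/cmH2O.
τ = R × C = 11.831 × 0.04 L/cmH2O = 0.4732 s.
t = −τ·ln(1 − 0.97) = −0.4732·ln(0.03) = 1.659 s.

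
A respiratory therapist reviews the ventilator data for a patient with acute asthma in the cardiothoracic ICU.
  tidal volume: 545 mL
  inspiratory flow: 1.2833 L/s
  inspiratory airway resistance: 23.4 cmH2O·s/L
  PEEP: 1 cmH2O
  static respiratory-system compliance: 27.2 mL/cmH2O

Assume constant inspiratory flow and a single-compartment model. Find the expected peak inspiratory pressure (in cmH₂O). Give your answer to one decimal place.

51.1

Equation of motion (constant flow): PIP = Vt/C + R·V̇ + PEEP.
PIP = 545/27.2 + 23.4×1.2833 + 1 = 20.037 + 30.029 + 1 = 51.066 cmH2O.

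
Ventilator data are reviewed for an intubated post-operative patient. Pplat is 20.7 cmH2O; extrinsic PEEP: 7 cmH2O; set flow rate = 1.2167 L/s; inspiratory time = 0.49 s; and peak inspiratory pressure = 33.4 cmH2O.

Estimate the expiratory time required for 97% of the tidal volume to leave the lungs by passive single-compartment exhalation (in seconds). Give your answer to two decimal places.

Vt = flow × Ti = 1.2167 L/s × 0.49 s × 1000 mL/L = 596.18 mL.
R = (PIP − Pplat)/V̇ = (33.4 − 20.7) / 1.2167 = 12.7/1.2167 = 10.438 cmH2O·s/L.
C = Vt/(Pplat − PEEP) = 596.18 / (20.7 − 7) = 596.18/13.7 = 43.517 mL/cmH2O.
τ = R × C = 10.438 × 0.04352 L/cmH2O = 0.4543 s.
t = −τ·ln(1 − 0.97) = −0.4543·ln(0.03) = 1.593 s.

1.59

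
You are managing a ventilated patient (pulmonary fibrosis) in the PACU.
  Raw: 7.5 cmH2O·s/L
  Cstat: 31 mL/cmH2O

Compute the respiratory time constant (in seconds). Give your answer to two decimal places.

0.23

τ = R × C = 7.5 × 31 mL/cmH2O = 7.5 × 0.031 L/cmH2O = 0.2325 s.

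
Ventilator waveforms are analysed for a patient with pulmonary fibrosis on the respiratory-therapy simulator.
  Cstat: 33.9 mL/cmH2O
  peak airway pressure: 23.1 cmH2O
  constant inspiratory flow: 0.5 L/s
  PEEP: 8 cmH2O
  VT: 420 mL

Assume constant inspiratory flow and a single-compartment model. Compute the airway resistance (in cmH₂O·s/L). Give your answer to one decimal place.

Equation of motion (constant flow): PIP = Vt/C + R·V̇ + PEEP.
R·V̇ = PIP − Vt/C − PEEP = 23.1 − 420/33.9 − 8 = 23.1 − 12.389 − 8 = 2.711 cmH2O.
R = 2.711 / 0.5 = 5.422 cmH2O·s/L.

5.4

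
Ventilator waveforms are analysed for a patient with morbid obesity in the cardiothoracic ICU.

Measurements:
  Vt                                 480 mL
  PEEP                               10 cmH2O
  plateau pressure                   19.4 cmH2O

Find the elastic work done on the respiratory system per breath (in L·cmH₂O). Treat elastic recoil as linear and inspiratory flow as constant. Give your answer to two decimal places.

Elastic work ≈ ½ × (Pplat − PEEP) × Vt = 0.5 × (19.4 − 10) × 0.480 L = 0.5 × 9.4 × 0.480 = 2.256 L·cmH2O.

2.26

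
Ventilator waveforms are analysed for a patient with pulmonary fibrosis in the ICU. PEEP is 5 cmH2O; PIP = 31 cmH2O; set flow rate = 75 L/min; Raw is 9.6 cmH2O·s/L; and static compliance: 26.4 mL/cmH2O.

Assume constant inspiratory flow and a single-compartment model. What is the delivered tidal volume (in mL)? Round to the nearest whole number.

370

Flow: 75 L/min ÷ 60 = 1.25 L/s.
Equation of motion (constant flow): PIP = Vt/C + R·V̇ + PEEP.
Vt/C = PIP − R·V̇ − PEEP = 31 − 12.0 − 5 = 14.0 cmH2O.
Vt = C × 14.0 = 26.4 × 14.0 = 369.6 mL.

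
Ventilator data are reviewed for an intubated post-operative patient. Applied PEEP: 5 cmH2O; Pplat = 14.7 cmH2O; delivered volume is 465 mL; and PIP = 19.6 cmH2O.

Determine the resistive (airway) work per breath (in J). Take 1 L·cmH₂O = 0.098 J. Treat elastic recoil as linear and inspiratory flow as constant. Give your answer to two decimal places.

0.22

With constant inspiratory flow the resistive pressure is constant at PIP − Pplat = 19.6 − 14.7 = 4.9 cmH2O, so resistive work = 4.9 × 0.465 = 2.279 L·cmH2O.
× 0.098 J/(L·cmH2O) → 0.2233 J.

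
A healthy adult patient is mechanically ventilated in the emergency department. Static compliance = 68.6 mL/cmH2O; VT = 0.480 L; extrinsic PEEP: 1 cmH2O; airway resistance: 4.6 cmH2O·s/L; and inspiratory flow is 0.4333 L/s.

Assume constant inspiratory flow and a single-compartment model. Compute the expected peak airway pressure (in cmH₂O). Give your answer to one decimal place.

10.0

Equation of motion (constant flow): PIP = Vt/C + R·V̇ + PEEP.
PIP = 480/68.6 + 4.6×0.4333 + 1 = 6.997 + 1.993 + 1 = 9.99 cmH2O.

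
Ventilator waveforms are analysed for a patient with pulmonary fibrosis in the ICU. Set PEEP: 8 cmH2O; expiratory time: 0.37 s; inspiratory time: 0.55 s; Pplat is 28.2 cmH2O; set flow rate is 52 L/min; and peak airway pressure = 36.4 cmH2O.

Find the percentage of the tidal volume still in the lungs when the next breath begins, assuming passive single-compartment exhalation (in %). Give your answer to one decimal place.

19.1

Flow: 52 L/min ÷ 60 = 0.8667 L/s.
Vt = flow × Ti = 0.8667 L/s × 0.55 s × 1000 mL/L = 476.69 mL.
R = (PIP − Pplat)/V̇ = (36.4 − 28.2) / 0.8667 = 8.2/0.8667 = 9.461 cmH2O·s/L.
C = Vt/(Pplat − PEEP) = 476.69 / (28.2 − 8) = 476.69/20.2 = 23.599 mL/cmH2O.
τ = R × C = 9.461 × 0.0236 L/cmH2O = 0.2233 s.
Fraction remaining at end-expiration = e^(−Te/τ) = e^(−0.37/0.2233) = 0.1907 → 19.07%.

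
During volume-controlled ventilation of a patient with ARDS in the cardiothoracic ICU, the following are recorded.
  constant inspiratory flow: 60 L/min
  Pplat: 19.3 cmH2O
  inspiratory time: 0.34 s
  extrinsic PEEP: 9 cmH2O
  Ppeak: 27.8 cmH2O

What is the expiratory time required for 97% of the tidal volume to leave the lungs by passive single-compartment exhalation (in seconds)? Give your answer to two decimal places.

Flow: 60 L/min ÷ 60 = 1 L/s.
Vt = flow × Ti = 1 L/s × 0.34 s × 1000 mL/L = 340.0 mL.
R = (PIP − Pplat)/V̇ = (27.8 − 19.3) / 1 = 8.5/1 = 8.5 cmH2O·s/L.
C = Vt/(Pplat − PEEP) = 340.0 / (19.3 − 9) = 340.0/10.3 = 33.01 mL/cmH2O.
τ = R × C = 8.5 × 0.03301 L/cmH2O = 0.2806 s.
t = −τ·ln(1 − 0.97) = −0.2806·ln(0.03) = 0.9839 s.

0.98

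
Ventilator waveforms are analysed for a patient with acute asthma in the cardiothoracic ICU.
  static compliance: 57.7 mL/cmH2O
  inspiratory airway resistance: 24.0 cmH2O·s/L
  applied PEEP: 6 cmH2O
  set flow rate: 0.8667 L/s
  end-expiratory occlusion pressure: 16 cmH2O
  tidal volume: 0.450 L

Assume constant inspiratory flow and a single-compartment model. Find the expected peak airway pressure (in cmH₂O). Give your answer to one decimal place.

44.6

Total PEEP = 16 cmH2O (set 6 + intrinsic 10); this is the baseline alveolar pressure.
Equation of motion (constant flow): PIP = Vt/C + R·V̇ + PEEP.
PIP = 450/57.7 + 24.0×0.8667 + 16 = 7.799 + 20.801 + 16 = 44.6 cmH2O.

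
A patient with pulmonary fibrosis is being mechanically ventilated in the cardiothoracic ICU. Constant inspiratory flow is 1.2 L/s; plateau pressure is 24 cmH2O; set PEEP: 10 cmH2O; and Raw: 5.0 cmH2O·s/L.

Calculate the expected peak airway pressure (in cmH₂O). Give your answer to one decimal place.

PIP = Pplat + Raw × flow = 24 + 5.0 × 1.2 = 24 + 6.0 = 30.0 cmH2O.

30.0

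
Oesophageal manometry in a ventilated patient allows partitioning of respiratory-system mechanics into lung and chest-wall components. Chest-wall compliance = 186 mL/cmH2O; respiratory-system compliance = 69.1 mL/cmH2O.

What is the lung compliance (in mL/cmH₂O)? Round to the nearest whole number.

110

1/CL = 1/Crs − 1/Ccw.
1/CL = 1/69.1 − 1/186 = 0.009095.
CL = 109.95 mL/cmH2O.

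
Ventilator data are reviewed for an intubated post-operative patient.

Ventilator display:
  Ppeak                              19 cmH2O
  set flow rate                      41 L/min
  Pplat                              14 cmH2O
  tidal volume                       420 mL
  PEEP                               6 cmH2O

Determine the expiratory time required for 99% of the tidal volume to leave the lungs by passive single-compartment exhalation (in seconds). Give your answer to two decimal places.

Flow: 41 L/min ÷ 60 = 0.6833 L/s.
R = (PIP − Pplat)/V̇ = (19 − 14) / 0.6833 = 5.0/0.6833 = 7.317 cmH2O·s/L.
C = Vt/(Pplat − PEEP) = 420.0 / (14 − 6) = 420.0/8.0 = 52.5 mL/cmH2O.
τ = R × C = 7.317 × 0.0525 L/cmH2O = 0.3841 s.
t = −τ·ln(1 − 0.99) = −0.3841·ln(0.01) = 1.769 s.

1.77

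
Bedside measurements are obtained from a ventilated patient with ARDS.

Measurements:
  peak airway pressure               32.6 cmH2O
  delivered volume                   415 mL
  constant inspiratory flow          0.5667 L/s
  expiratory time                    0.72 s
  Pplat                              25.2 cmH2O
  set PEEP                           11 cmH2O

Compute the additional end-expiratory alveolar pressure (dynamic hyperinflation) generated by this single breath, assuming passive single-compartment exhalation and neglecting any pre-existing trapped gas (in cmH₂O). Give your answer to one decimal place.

2.2

R = (PIP − Pplat)/V̇ = (32.6 − 25.2) / 0.5667 = 7.4/0.5667 = 13.058 cmH2O·s/L.
C = Vt/(Pplat − PEEP) = 415.0 / (25.2 − 11) = 415.0/14.2 = 29.225 mL/cmH2O.
τ = R × C = 13.058 × 0.02923 L/cmH2O = 0.3817 s.
Fraction remaining = e^(−Te/τ) = e^(−0.72/0.3817) = 0.1516; trapped volume = 415.0 × 0.1516 = 62.914 mL.
Additional alveolar pressure from trapping ≈ V_trapped / C = 62.914 / 29.225 = 2.153 cmH2O.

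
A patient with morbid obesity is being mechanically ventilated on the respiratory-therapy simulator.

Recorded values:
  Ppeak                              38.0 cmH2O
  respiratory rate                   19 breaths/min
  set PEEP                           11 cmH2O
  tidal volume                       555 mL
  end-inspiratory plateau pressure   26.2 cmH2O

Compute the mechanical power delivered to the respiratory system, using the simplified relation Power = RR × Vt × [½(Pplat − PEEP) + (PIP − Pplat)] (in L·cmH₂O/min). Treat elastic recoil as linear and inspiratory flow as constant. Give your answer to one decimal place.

Per-breath work = Vt × [½(Pplat−PEEP) + (PIP−Pplat)] = 0.555 × [0.5×15.2 + 11.8] = 0.555 × 19.4 = 10.767 L·cmH2O.
Power = 19 × 10.767 = 204.57 L·cmH2O/min.

204.6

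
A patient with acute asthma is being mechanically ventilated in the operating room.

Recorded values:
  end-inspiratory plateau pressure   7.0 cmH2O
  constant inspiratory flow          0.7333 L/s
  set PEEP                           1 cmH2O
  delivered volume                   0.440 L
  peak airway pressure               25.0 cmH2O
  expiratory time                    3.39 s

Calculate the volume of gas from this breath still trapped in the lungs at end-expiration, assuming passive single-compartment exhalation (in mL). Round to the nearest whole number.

R = (PIP − Pplat)/V̇ = (25.0 − 7.0) / 0.7333 = 18.0/0.7333 = 24.547 cmH2O·s/L.
C = Vt/(Pplat − PEEP) = 440.0 / (7.0 − 1) = 440.0/6.0 = 73.333 mL/cmH2O.
τ = R × C = 24.547 × 0.07333 L/cmH2O = 1.8 s.
Fraction remaining = e^(−Te/τ) = e^(−3.39/1.8) = 0.1521.
Trapped volume = 440.0 × 0.1521 = 66.924 mL.

67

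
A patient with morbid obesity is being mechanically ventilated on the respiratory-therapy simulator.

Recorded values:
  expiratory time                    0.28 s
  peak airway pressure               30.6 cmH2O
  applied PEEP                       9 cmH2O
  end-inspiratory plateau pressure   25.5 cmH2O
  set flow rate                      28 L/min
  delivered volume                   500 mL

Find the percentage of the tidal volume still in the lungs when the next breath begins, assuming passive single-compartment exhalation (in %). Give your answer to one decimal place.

42.9

Flow: 28 L/min ÷ 60 = 0.4667 L/s.
R = (PIP − Pplat)/V̇ = (30.6 − 25.5) / 0.4667 = 5.1/0.4667 = 10.928 cmH2O·s/L.
C = Vt/(Pplat − PEEP) = 500.0 / (25.5 − 9) = 500.0/16.5 = 30.303 mL/cmH2O.
τ = R × C = 10.928 × 0.0303 L/cmH2O = 0.3311 s.
Fraction remaining at end-expiration = e^(−Te/τ) = e^(−0.28/0.3311) = 0.4293 → 42.93%.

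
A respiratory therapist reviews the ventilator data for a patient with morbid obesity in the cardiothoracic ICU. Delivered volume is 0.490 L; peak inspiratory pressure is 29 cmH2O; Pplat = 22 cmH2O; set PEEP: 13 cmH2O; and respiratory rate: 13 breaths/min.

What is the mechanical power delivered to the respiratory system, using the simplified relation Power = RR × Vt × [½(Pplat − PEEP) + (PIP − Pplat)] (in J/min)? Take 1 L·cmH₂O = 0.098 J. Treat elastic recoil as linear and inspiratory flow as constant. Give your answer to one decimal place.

7.2

Per-breath work = Vt × [½(Pplat−PEEP) + (PIP−Pplat)] = 0.490 × [0.5×9.0 + 7.0] = 0.490 × 11.5 = 5.635 L·cmH2O.
Power = 13 × 5.635 = 73.255 L·cmH2O/min.
× 0.098 J/(L·cmH2O) → 7.179 J/min.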